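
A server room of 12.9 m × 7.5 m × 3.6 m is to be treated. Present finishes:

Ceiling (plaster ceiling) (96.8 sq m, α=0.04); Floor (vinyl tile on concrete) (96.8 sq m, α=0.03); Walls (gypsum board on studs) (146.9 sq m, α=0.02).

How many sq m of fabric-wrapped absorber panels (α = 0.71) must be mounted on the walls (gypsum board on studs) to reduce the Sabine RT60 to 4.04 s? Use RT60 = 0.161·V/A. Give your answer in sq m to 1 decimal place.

6.0

Equivalent absorption area: A₁ = 96.8·0.04 + 96.8·0.03 + 146.9·0.02 = 9.714 sq m.
V = 348.3 m³. Target absorption A₂ = 0.161 × 348.3 / 4.04 = 13.880 sabins.
ΔA needed = 13.880 − 9.714 = 4.166 sabins.
Each sq m of panel replacing the walls (gypsum board on studs) adds (0.71 − 0.02) = 0.69 sabins.
Panel area = 4.166 / 0.69 = 6.0 sq m.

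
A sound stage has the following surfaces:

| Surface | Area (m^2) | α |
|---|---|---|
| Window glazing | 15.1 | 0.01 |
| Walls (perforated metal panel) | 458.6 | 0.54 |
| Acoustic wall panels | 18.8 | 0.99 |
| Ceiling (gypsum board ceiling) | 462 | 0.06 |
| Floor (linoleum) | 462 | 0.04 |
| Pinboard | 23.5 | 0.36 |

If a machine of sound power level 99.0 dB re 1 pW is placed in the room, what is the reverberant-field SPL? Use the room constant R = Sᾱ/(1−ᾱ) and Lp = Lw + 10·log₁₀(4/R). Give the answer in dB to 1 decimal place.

78.9 dB

Σ(Sᵢαᵢ) = 15.1·0.01 + 458.6·0.54 + 18.8·0.99 + 462·0.06 + 462·0.04 + 23.5·0.36 = 321.067; total area S = 1440.0 m^2.
ᾱ = 321.067/1440.0 = 0.2230; R = Sᾱ/(1−ᾱ) = 321.067/(1−0.2230) = 413.214 m^2.
Lp = Lw + 10 log₁₀(4/R) = 99.0 -20.14 = 78.9 dB.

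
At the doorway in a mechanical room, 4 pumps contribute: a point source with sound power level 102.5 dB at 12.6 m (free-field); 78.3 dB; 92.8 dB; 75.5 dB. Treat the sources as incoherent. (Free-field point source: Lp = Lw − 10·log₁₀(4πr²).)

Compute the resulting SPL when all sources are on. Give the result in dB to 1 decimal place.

Source at 12.6 m: Lp = 102.5 − 10·log₁₀(4π·12.6²) = 102.5 − 10·log₁₀(1995.037) = 69.5 dB.
Sum in the linear (power) domain: Σ 10^(Lᵢ/10) = 10^(69.5/10) + 10^(78.3/10) + 10^(92.8/10) + 10^(75.5/10) = 2.017e+09.
Combined level = 10 log₁₀(2.017e+09) = 93.0 dB.

93.0 dB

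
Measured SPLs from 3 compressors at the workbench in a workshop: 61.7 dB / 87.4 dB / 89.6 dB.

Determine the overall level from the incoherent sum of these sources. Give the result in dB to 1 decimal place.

91.7 dB

Σ 10^(Lᵢ/10) = 1.463e+09.
Combined level = 10 log₁₀(1.463e+09) = 91.7 dB.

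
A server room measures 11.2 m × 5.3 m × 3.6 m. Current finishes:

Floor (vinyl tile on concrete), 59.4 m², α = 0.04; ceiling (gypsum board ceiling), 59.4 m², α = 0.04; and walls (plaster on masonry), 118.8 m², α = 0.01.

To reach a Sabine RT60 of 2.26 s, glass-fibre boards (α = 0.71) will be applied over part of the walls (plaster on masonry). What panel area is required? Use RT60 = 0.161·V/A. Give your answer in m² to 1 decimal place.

Summing Sᵢαᵢ: 2.376 + 2.376 + 1.188 → A₁ = 5.940 sabins.
Required A₂ = 0.161·213.696/2.26 = 15.223 sabins.
ΔA needed = 15.223 − 5.940 = 9.283 sabins.
Net gain per m²: Δα = 0.71 − 0.01 = 0.70.
Panel area = 9.283 / 0.70 = 13.3 m².

13.3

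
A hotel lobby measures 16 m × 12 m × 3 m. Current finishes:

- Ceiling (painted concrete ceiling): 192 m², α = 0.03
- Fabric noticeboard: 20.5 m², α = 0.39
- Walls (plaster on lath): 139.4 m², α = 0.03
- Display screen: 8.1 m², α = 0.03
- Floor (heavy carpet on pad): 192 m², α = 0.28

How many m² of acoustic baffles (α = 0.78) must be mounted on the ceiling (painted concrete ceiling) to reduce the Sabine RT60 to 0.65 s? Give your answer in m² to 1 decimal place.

Summing Sᵢαᵢ: 5.760 + 7.995 + 4.182 + 0.243 + 53.760 → A₁ = 71.940 sabins.
Required A₂ = 0.161·576/0.65 = 142.671 sabins.
Absorption to add: 142.671 − 71.940 = 70.731 sabins.
Each m² of panel replacing the ceiling (painted concrete ceiling) adds (0.78 − 0.03) = 0.75 sabins.
Panel area = 70.731 / 0.75 = 94.3 m².

94.3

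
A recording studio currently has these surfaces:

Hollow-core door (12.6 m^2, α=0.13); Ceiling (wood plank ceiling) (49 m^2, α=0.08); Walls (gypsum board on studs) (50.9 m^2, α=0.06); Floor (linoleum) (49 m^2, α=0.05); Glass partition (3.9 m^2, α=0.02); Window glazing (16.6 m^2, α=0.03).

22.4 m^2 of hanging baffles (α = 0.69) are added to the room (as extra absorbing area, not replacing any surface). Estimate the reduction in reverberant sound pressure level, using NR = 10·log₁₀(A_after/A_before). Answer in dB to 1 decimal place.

Summing Sᵢαᵢ: 1.638 + 3.920 + 3.054 + 2.450 + 0.078 + 0.498 → A_before = 11.638 sabins.
Added absorption = 22.4 × 0.69 = 15.456 sabins.
New total A_after = 27.094 sabins.
NR = 10·log₁₀(27.094/11.638) = 3.7 dB.

3.7 dB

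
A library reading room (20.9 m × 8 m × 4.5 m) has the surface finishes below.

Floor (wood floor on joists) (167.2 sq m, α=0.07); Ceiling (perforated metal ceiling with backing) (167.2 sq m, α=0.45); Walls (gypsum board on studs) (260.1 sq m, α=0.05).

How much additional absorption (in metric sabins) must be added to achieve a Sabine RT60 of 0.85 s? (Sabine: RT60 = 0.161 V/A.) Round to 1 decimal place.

42.6 sabins

A₁ = Σ Sᵢαᵢ = 167.2×0.07 + 167.2×0.45 + 260.1×0.05 = 99.949 sabins.
V = 752.4 m³. Required absorption A₂ = 0.161 × 752.4 / 0.85 = 142.513 sabins.
Additional absorption ΔA = 142.513 − 99.949 = 42.6 sabins.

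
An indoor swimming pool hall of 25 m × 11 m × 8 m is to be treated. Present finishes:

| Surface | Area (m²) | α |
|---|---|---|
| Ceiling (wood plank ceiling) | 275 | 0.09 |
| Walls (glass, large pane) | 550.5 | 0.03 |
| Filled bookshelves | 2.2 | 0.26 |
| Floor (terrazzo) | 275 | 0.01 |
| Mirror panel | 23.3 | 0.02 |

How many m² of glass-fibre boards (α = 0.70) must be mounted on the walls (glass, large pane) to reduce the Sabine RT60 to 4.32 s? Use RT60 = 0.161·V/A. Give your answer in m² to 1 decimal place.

Total absorption A₁ = 275*0.09 + 550.5*0.03 + 2.2*0.26 + 275*0.01 + 23.3*0.02
  = 24.750 + 16.515 + 0.572 + 2.750 + 0.466 = 45.053 m² sabins.
V = 2200 m³. Target absorption A₂ = 0.161 × 2200 / 4.32 = 81.991 sabins.
Absorption to add: 81.991 − 45.053 = 36.938 sabins.
Each m² of panel replacing the walls (glass, large pane) adds (0.70 − 0.03) = 0.67 sabins.
Area = ΔA/Δα = 36.938/0.67 = 55.1 m².

55.1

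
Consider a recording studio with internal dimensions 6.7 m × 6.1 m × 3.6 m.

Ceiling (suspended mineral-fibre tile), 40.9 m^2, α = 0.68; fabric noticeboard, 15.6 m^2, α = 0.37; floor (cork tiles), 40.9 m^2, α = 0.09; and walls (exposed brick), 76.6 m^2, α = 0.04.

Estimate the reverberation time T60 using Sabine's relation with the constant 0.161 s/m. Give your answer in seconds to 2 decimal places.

Equivalent absorption area: A = 40.9·0.68 + 15.6·0.37 + 40.9·0.09 + 76.6·0.04 = 40.329 m^2.
Room volume: 147.132 m³.
Sabine: RT60 = 0.161 × 147.132 / 40.329 = 0.59 s.

0.59 sec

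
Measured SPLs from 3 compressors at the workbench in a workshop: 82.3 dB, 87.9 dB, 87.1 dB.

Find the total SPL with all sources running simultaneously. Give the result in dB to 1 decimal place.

Σ 10^(Lᵢ/10) = 1.299e+09.
Back to dB: 10·log₁₀ Σ = 91.1 dB.

91.1 dB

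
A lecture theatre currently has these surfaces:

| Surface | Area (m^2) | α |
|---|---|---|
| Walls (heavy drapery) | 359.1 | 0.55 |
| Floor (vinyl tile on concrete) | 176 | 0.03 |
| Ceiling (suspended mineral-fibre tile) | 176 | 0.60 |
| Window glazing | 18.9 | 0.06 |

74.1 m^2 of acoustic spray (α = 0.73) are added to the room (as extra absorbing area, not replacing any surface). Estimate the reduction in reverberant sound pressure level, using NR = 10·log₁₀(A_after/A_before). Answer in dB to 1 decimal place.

0.7 dB

Summing Sᵢαᵢ: 197.505 + 5.280 + 105.600 + 1.134 → A_before = 309.519 sabins.
Added absorption = 74.1 × 0.73 = 54.093 sabins.
A_after = 309.519 + 54.093 = 363.612 sabins.
NR = 10·log₁₀(363.612/309.519) = 0.7 dB.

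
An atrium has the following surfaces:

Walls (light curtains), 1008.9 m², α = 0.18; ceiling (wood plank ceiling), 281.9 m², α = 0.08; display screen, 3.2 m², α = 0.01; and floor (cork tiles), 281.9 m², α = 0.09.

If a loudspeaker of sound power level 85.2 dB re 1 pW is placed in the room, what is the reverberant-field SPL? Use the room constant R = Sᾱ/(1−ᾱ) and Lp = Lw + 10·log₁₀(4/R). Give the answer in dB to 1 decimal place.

Σ(Sᵢαᵢ) = 1008.9·0.18 + 281.9·0.08 + 3.2·0.01 + 281.9·0.09 = 229.557; total area S = 1575.9 m².
ᾱ = 229.557/1575.9 = 0.1457; R = Sᾱ/(1−ᾱ) = 229.557/(1−0.1457) = 268.708 m².
Lp = 85.2 + 10·log₁₀(4/268.708) = 85.2 + (-18.27) = 66.9 dB.

66.9 dB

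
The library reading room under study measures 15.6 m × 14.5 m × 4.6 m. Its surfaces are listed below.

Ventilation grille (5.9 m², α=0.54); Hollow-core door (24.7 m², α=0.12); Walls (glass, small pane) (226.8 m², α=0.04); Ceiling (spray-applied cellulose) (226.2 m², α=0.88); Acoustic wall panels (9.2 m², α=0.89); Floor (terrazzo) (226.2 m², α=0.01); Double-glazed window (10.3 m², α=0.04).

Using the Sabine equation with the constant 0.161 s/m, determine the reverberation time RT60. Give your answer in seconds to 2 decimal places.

Equivalent absorption area: A = 5.9×0.54 + 24.7×0.12 + 226.8×0.04 + 226.2×0.88 + 9.2×0.89 + 226.2×0.01 + 10.3×0.04 = 225.140 m².
Room volume: 1040.52 m³.
Sabine: RT60 = 0.161 × 1040.52 / 225.140 = 0.74 s.

0.74 sec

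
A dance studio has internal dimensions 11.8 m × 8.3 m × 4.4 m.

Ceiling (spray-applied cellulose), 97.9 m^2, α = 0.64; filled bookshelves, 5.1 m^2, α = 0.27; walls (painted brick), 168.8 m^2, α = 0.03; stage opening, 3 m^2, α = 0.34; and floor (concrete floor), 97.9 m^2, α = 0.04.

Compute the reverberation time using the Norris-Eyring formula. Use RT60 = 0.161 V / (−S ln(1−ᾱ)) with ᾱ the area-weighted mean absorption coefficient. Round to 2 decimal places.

0.84 seconds

Total surface area S = 97.9 + 5.1 + 168.8 + 3 + 97.9 = 372.7 m^2.
Σ(Sᵢαᵢ) = 97.9·0.64 + 5.1·0.27 + 168.8·0.03 + 3·0.34 + 97.9·0.04 = 74.033.
Mean coefficient ᾱ = A/S = 0.1986.
Eyring denominator: −S ln(1−ᾱ) = 82.514.
V = 11.8 × 8.3 × 4.4 = 430.936 m³.
T = 0.161·V/[−S·ln(1−ᾱ)] = 0.161·430.936/82.514 = 0.84 s.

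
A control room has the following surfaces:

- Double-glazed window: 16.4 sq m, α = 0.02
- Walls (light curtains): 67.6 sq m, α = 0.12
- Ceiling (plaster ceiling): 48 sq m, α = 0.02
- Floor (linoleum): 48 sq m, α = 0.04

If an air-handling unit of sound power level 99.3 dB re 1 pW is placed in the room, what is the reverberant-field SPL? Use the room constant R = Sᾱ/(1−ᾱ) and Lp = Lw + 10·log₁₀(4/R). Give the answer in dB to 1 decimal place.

94.5 dB

A = 11.320 sabins; S = 180.0 sq m.
ᾱ = 11.320/180.0 = 0.0629; R = Sᾱ/(1−ᾱ) = 11.320/(1−0.0629) = 12.080 sq m.
Lp = 99.3 + 10·log₁₀(4/12.080) = 99.3 + (-4.80) = 94.5 dB.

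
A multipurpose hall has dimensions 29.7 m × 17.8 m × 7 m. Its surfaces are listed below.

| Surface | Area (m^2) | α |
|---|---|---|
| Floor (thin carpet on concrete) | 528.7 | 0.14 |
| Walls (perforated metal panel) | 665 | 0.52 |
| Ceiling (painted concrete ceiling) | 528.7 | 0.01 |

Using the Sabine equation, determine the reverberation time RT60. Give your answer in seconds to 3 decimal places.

Summing Sᵢαᵢ: 74.018 + 345.800 + 5.287 → A = 425.105 sabins.
Volume V = 29.7 × 17.8 × 7 = 3700.62 m³.
RT60 = 0.161 · V / A = 0.161 × 3700.62 / 425.105 = 1.402 s.

1.402 s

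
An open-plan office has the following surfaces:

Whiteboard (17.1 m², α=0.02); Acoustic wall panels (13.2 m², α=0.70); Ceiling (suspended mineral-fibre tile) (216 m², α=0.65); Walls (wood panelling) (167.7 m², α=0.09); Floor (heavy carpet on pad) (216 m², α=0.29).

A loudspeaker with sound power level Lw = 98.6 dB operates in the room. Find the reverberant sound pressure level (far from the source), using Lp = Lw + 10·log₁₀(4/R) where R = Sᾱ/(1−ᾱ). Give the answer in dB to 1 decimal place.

A = 227.715 sabins; S = 630.0 m².
ᾱ = 0.3615, so room constant R = A/(1−ᾱ) = 356.641 m².
Lp = Lw + 10 log₁₀(4/R) = 98.6 -19.50 = 79.1 dB.

79.1 dB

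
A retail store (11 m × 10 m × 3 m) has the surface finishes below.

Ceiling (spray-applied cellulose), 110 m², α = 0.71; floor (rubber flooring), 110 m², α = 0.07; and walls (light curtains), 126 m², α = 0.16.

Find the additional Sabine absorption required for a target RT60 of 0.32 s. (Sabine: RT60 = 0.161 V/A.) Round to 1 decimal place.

60.1 sabins

Equivalent absorption area: A₁ = 110×0.71 + 110×0.07 + 126×0.16 = 105.960 m².
Target A₂ = 0.161·330/0.32 = 166.031 sabins (V = 330 m³).
ΔA = A₂ − A₁ = 166.031 − 105.960 = 60.1 sabins.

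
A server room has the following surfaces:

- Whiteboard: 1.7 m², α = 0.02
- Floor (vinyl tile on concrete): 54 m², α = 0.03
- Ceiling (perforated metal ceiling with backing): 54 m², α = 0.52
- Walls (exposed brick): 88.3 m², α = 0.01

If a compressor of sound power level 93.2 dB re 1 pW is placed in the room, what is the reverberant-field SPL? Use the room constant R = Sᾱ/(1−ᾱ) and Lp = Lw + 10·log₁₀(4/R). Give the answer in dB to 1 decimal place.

83.6 dB

A = 30.617 sabins; S = 198.0 m².
ᾱ = 0.1546, so room constant R = A/(1−ᾱ) = 36.216 m².
Lp = 93.2 + 10·log₁₀(4/36.216) = 93.2 + (-9.57) = 83.6 dB.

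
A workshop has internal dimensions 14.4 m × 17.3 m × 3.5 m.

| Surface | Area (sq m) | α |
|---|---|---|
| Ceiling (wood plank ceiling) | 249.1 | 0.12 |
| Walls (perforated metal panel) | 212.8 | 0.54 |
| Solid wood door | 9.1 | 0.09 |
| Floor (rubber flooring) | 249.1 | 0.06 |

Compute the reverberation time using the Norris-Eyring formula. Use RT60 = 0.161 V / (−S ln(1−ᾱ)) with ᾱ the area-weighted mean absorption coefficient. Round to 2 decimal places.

0.77 seconds

S = Σ Sᵢ = 720.1 sq m.
Σ(Sᵢαᵢ) = 249.1·0.12 + 212.8·0.54 + 9.1·0.09 + 249.1·0.06 = 160.569.
Mean coefficient ᾱ = A/S = 0.2230.
Eyring denominator: −S ln(1−ᾱ) = 181.692.
V = 14.4 × 17.3 × 3.5 = 871.92 m³.
T = 0.161·V/[−S·ln(1−ᾱ)] = 0.161·871.92/181.692 = 0.77 s.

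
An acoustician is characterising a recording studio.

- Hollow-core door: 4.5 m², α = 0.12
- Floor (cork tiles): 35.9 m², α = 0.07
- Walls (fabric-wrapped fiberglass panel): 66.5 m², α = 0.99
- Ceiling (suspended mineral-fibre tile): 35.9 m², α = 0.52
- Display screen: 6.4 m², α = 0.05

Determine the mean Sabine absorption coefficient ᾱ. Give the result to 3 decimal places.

0.589

S = Σ Sᵢ = 4.5 + 35.9 + 66.5 + 35.9 + 6.4 = 149.2 m².
A = 4.5*0.12 + 35.9*0.07 + 66.5*0.99 + 35.9*0.52 + 6.4*0.05 = 87.876 sabins.
ᾱ = A/S = 0.589.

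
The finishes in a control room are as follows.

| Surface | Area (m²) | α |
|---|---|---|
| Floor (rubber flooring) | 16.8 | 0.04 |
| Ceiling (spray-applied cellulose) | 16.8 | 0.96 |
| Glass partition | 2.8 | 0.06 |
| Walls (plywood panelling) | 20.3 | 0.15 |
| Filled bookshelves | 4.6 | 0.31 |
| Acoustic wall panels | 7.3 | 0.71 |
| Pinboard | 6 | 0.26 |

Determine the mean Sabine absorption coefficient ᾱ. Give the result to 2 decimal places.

S = Σ Sᵢ = 16.8 + 16.8 + 2.8 + 20.3 + 4.6 + 7.3 + 6 = 74.6 m².
A = 16.8×0.04 + 16.8×0.96 + 2.8×0.06 + 20.3×0.15 + 4.6×0.31 + 7.3×0.71 + 6×0.26 = 28.182 sabins.
ᾱ = 28.182 / 74.6 = 0.38.

0.38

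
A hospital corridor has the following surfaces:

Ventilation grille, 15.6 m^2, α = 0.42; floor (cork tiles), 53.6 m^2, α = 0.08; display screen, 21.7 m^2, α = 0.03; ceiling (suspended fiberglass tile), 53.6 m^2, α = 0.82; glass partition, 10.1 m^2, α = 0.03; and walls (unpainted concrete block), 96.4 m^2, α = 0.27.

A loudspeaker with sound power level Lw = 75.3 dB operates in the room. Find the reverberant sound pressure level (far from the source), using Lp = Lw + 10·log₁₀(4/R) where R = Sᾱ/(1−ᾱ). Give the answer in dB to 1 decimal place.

A = 81.774 sabins; S = 251.0 m^2.
ᾱ = 81.774/251.0 = 0.3258; R = Sᾱ/(1−ᾱ) = 81.774/(1−0.3258) = 121.290 m^2.
Lp = Lw + 10 log₁₀(4/R) = 75.3 -14.82 = 60.5 dB.

60.5 dB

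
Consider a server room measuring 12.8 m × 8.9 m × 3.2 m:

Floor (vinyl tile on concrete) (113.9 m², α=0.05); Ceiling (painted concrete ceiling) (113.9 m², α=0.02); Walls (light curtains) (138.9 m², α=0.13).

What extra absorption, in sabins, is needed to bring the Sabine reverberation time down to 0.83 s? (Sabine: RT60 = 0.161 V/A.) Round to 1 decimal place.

Summing Sᵢαᵢ: 5.695 + 2.278 + 18.057 → A₁ = 26.030 sabins.
For T = 0.83 s, need A₂ = 0.161·V/T = 0.161·364.544/0.83 = 70.713 sabins.
Additional absorption ΔA = 70.713 − 26.030 = 44.7 sabins.

44.7 sabins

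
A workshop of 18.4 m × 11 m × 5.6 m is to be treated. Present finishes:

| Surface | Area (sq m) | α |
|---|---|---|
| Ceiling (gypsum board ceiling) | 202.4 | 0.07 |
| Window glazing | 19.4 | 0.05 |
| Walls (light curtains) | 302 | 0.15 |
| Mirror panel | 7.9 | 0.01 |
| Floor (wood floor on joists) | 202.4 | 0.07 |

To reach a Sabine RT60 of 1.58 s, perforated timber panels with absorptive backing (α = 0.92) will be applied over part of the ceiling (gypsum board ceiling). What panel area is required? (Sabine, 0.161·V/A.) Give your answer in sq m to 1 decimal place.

Total absorption A₁ = 202.4×0.07 + 19.4×0.05 + 302×0.15 + 7.9×0.01 + 202.4×0.07
  = 14.168 + 0.970 + 45.300 + 0.079 + 14.168 = 74.685 sq m sabins.
Required A₂ = 0.161·1133.44/1.58 = 115.496 sabins.
ΔA needed = 115.496 − 74.685 = 40.811 sabins.
Net gain per sq m: Δα = 0.92 − 0.07 = 0.85.
Panel area = 40.811 / 0.85 = 48.0 sq m.

48.0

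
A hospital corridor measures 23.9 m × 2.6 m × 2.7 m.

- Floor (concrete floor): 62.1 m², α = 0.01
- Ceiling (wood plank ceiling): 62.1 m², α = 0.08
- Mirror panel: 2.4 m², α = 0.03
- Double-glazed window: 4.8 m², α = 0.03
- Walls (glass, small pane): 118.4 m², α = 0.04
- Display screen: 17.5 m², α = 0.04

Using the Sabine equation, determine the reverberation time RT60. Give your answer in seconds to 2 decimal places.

2.40 seconds

Equivalent absorption area: A = 62.1·0.01 + 62.1·0.08 + 2.4·0.03 + 4.8·0.03 + 118.4·0.04 + 17.5·0.04 = 11.241 m².
Room volume: 167.778 m³.
T = 0.161 V/A = 0.161·167.778/11.241 = 2.40 s.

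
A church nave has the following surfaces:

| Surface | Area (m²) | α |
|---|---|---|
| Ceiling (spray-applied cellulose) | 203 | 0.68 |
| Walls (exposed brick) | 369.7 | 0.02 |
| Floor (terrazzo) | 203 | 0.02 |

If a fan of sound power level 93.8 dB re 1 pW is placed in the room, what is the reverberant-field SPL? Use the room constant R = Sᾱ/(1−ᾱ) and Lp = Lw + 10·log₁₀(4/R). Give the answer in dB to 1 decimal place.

Σ(Sᵢαᵢ) = 203×0.68 + 369.7×0.02 + 203×0.02 = 149.494; total area S = 775.7 m².
ᾱ = 149.494/775.7 = 0.1927; R = Sᾱ/(1−ᾱ) = 149.494/(1−0.1927) = 185.178 m².
Lp = 93.8 + 10·log₁₀(4/185.178) = 93.8 + (-16.66) = 77.1 dB.

77.1 dB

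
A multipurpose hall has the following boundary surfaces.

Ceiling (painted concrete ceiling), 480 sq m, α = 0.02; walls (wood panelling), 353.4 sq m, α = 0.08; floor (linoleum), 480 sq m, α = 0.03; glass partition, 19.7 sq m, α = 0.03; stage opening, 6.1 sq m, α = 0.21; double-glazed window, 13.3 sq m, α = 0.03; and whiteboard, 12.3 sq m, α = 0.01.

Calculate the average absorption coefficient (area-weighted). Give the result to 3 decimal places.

0.040

Total surface area S = 1364.8 sq m.
A = 480×0.02 + 353.4×0.08 + 480×0.03 + 19.7×0.03 + 6.1×0.21 + 13.3×0.03 + 12.3×0.01 = 54.666 sabins.
ᾱ = A/S = 0.040.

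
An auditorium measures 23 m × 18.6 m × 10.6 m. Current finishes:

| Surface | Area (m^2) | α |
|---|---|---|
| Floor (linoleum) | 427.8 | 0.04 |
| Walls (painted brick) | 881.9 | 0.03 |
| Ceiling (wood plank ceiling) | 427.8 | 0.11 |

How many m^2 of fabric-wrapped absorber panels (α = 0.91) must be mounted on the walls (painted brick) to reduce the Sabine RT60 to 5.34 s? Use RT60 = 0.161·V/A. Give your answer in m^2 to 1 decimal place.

Equivalent absorption area: A₁ = 427.8×0.04 + 881.9×0.03 + 427.8×0.11 = 90.627 m^2.
V = 4534.68 m³. Target absorption A₂ = 0.161 × 4534.68 / 5.34 = 136.720 sabins.
Absorption to add: 136.720 − 90.627 = 46.093 sabins.
Each m^2 of panel replacing the walls (painted brick) adds (0.91 − 0.03) = 0.88 sabins.
Panel area = 46.093 / 0.88 = 52.4 m^2.

52.4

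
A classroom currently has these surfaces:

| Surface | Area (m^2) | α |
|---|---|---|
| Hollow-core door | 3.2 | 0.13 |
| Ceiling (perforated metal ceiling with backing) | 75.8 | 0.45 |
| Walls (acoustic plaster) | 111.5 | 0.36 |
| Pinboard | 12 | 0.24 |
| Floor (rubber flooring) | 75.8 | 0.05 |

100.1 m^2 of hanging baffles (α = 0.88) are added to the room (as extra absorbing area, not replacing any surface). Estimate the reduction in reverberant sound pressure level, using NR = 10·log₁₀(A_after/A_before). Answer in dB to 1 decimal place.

3.2 dB

Total absorption A_before = 3.2×0.13 + 75.8×0.45 + 111.5×0.36 + 12×0.24 + 75.8×0.05
  = 0.416 + 34.110 + 40.140 + 2.880 + 3.790 = 81.336 m^2 sabins.
Added absorption = 100.1 × 0.88 = 88.088 sabins.
A_after = 81.336 + 88.088 = 169.424 sabins.
Reduction = 10 log₁₀(A_after/A_before) = 10 log₁₀(2.0830) = 3.2 dB.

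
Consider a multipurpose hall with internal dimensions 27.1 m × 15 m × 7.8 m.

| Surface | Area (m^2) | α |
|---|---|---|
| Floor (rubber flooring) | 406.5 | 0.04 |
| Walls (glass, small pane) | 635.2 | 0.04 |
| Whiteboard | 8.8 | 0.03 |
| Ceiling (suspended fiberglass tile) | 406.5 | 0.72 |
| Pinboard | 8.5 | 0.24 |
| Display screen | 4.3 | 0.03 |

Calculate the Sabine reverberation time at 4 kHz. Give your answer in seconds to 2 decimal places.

1.52 sec

Total absorption A = 406.5·0.04 + 635.2·0.04 + 8.8·0.03 + 406.5·0.72 + 8.5·0.24 + 4.3·0.03
  = 16.260 + 25.408 + 0.264 + 292.680 + 2.040 + 0.129 = 336.781 m^2 sabins.
Room volume: 3170.7 m³.
Sabine: RT60 = 0.161 × 3170.7 / 336.781 = 1.52 s.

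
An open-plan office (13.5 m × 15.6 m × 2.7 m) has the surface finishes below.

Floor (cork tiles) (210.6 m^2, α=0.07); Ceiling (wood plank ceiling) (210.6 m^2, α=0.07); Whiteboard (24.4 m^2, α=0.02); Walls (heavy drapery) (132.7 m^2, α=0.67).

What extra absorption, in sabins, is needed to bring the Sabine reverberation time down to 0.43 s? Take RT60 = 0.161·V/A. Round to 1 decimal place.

94.0 sabins

Equivalent absorption area: A₁ = 210.6*0.07 + 210.6*0.07 + 24.4*0.02 + 132.7*0.67 = 118.881 m^2.
Target A₂ = 0.161·568.62/0.43 = 212.902 sabins (V = 568.62 m³).
ΔA = A₂ − A₁ = 212.902 − 118.881 = 94.0 sabins.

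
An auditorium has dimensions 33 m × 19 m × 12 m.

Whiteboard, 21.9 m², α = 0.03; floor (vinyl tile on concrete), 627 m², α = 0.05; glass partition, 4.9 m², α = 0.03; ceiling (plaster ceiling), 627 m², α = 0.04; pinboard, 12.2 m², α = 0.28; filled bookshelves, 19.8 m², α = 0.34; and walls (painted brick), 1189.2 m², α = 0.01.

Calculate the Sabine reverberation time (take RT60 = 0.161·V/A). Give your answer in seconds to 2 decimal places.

Total absorption A = 21.9·0.03 + 627·0.05 + 4.9·0.03 + 627·0.04 + 12.2·0.28 + 19.8·0.34 + 1189.2·0.01
  = 0.657 + 31.350 + 0.147 + 25.080 + 3.416 + 6.732 + 11.892 = 79.274 m² sabins.
Volume V = 33 × 19 × 12 = 7524 m³.
RT60 = 0.161 · V / A = 0.161 × 7524 / 79.274 = 15.28 s.

15.28 seconds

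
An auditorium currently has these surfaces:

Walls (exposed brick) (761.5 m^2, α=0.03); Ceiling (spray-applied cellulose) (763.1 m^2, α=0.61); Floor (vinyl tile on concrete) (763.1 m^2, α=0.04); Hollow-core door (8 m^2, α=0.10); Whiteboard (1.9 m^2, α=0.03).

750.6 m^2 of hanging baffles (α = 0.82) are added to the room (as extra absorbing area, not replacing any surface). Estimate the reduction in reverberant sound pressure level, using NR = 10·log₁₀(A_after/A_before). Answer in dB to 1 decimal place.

A_before = Σ Sᵢαᵢ = 761.5*0.03 + 763.1*0.61 + 763.1*0.04 + 8*0.10 + 1.9*0.03 = 519.717 sabins.
Added absorption = 750.6 × 0.82 = 615.492 sabins.
A_after = 519.717 + 615.492 = 1135.209 sabins.
Reduction = 10 log₁₀(A_after/A_before) = 10 log₁₀(2.1843) = 3.4 dB.

3.4 dB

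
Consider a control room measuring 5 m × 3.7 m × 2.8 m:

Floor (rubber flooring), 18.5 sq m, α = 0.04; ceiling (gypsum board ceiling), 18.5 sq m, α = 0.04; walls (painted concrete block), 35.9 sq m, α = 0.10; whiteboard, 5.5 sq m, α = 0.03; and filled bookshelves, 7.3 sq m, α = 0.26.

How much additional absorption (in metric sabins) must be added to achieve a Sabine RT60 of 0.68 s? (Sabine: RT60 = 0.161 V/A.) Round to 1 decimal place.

A₁ = Σ Sᵢαᵢ = 18.5*0.04 + 18.5*0.04 + 35.9*0.10 + 5.5*0.03 + 7.3*0.26 = 7.133 sabins.
For T = 0.68 s, need A₂ = 0.161·V/T = 0.161·51.8/0.68 = 12.264 sabins.
Additional absorption ΔA = 12.264 − 7.133 = 5.1 sabins.

5.1 sabins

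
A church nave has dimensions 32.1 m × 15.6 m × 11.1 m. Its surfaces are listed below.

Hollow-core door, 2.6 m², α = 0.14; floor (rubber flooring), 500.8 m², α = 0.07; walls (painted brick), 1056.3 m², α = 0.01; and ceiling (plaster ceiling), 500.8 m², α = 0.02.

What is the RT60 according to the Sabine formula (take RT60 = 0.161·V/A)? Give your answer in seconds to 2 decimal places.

Total absorption A = 2.6×0.14 + 500.8×0.07 + 1056.3×0.01 + 500.8×0.02
  = 0.364 + 35.056 + 10.563 + 10.016 = 55.999 m² sabins.
Volume V = 32.1 × 15.6 × 11.1 = 5558.436 m³.
Sabine: RT60 = 0.161 × 5558.436 / 55.999 = 15.98 s.

15.98 s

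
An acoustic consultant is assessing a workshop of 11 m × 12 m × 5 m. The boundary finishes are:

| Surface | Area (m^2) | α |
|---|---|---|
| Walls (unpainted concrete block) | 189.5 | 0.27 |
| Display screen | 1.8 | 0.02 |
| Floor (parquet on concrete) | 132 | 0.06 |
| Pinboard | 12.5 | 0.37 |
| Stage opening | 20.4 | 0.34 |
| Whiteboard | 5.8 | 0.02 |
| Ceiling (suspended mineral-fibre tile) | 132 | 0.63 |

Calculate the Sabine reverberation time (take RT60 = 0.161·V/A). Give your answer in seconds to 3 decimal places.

0.690 s

Total absorption A = 189.5*0.27 + 1.8*0.02 + 132*0.06 + 12.5*0.37 + 20.4*0.34 + 5.8*0.02 + 132*0.63
  = 51.165 + 0.036 + 7.920 + 4.625 + 6.936 + 0.116 + 83.160 = 153.958 m^2 sabins.
Volume V = 11 × 12 × 5 = 660 m³.
RT60 = 0.161 · V / A = 0.161 × 660 / 153.958 = 0.690 s.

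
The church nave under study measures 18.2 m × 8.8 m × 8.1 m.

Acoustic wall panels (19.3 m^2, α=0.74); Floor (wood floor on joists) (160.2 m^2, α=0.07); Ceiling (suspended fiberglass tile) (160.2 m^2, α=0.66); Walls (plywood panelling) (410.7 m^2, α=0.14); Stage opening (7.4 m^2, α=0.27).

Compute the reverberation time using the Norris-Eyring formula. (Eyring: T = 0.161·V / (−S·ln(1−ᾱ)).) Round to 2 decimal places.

Total surface area S = 19.3 + 160.2 + 160.2 + 410.7 + 7.4 = 757.8 m^2.
Absorption A = 19.3·0.74 + 160.2·0.07 + 160.2·0.66 + 410.7·0.14 + 7.4·0.27 = 190.724 sabins.
Mean coefficient ᾱ = A/S = 0.2517.
Eyring denominator: −S ln(1−ᾱ) = 219.725.
V = 18.2 × 8.8 × 8.1 = 1297.296 m³.
RT60 = 0.161 × 1297.296 / 219.725 = 0.95 s.

0.95 seconds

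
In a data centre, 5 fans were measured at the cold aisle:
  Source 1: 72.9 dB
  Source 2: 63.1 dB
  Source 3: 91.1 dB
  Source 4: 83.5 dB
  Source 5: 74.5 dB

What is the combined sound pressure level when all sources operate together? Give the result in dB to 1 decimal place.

91.9 dB

Converting to relative power and adding: 10^(72.9/10) + 10^(63.1/10) + 10^(91.1/10) + 10^(83.5/10) + 10^(74.5/10) = 1.562e+09.
L_total = 10·log₁₀(1.562e+09) = 91.9 dB.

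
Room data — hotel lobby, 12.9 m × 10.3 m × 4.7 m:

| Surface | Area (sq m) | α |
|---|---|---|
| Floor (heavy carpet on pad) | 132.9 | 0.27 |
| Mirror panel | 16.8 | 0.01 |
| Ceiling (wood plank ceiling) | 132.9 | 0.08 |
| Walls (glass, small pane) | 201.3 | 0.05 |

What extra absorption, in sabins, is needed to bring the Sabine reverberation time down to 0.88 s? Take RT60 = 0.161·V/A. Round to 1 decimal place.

Summing Sᵢαᵢ: 35.883 + 0.168 + 10.632 + 10.065 → A₁ = 56.748 sabins.
For T = 0.88 s, need A₂ = 0.161·V/T = 0.161·624.489/0.88 = 114.253 sabins.
ΔA = A₂ − A₁ = 114.253 − 56.748 = 57.5 sabins.

57.5 sabins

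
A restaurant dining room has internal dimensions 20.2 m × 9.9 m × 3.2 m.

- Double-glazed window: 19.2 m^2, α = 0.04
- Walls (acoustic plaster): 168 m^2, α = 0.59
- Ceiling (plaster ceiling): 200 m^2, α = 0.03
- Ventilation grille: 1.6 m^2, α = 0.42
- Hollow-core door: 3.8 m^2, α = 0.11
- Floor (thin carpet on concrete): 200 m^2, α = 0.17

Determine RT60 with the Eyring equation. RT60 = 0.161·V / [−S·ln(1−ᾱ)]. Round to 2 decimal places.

0.64 s

Total surface area S = 19.2 + 168 + 200 + 1.6 + 3.8 + 200 = 592.6 m^2.
Absorption A = 19.2×0.04 + 168×0.59 + 200×0.03 + 1.6×0.42 + 3.8×0.11 + 200×0.17 = 140.978 sabins.
Mean coefficient ᾱ = A/S = 0.2379.
Eyring denominator: −S ln(1−ᾱ) = 160.996.
V = 20.2 × 9.9 × 3.2 = 639.936 m³.
RT60 = 0.161 × 639.936 / 160.996 = 0.64 s.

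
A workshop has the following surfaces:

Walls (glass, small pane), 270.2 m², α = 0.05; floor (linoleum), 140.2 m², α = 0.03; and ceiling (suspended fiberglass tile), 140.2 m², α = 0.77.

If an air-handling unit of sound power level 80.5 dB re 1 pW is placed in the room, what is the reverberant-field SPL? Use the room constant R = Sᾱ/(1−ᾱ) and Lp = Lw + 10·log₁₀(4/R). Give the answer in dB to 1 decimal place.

64.4 dB

A = 125.670 sabins; S = 550.6 m².
ᾱ = 0.2282, so room constant R = A/(1−ᾱ) = 162.827 m².
Lp = Lw + 10 log₁₀(4/R) = 80.5 -16.10 = 64.4 dB.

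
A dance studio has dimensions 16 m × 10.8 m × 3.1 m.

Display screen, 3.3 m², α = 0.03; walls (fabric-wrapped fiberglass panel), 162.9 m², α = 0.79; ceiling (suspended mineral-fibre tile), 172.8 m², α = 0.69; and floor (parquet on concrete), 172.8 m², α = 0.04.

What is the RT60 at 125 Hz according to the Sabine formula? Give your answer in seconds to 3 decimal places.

0.338 s

A = Σ Sᵢαᵢ = 3.3*0.03 + 162.9*0.79 + 172.8*0.69 + 172.8*0.04 = 254.934 sabins.
V = 16·10.8·3.1 = 535.68 m³.
RT60 = 0.161 · V / A = 0.161 × 535.68 / 254.934 = 0.338 s.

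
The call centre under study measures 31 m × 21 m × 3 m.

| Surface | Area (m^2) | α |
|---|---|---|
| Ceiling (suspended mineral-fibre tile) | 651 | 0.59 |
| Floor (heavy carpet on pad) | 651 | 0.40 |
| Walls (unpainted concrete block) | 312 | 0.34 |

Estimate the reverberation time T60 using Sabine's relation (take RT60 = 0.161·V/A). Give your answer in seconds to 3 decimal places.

0.419 sec

A = Σ Sᵢαᵢ = 651·0.59 + 651·0.40 + 312·0.34 = 750.570 sabins.
Room volume: 1953 m³.
RT60 = 0.161 · V / A = 0.161 × 1953 / 750.570 = 0.419 s.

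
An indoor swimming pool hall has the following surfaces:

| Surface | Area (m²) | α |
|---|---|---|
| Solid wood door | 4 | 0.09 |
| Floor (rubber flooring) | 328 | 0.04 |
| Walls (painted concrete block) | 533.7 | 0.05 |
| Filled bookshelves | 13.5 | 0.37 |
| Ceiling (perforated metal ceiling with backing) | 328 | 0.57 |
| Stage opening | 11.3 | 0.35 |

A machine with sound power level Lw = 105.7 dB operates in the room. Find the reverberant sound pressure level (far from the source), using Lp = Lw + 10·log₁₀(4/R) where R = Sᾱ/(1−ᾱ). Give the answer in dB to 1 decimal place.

87.1 dB

A = 236.075 sabins; S = 1218.5 m².
ᾱ = 236.075/1218.5 = 0.1937; R = Sᾱ/(1−ᾱ) = 236.075/(1−0.1937) = 292.788 m².
Lp = 105.7 + 10·log₁₀(4/292.788) = 105.7 + (-18.64) = 87.1 dB.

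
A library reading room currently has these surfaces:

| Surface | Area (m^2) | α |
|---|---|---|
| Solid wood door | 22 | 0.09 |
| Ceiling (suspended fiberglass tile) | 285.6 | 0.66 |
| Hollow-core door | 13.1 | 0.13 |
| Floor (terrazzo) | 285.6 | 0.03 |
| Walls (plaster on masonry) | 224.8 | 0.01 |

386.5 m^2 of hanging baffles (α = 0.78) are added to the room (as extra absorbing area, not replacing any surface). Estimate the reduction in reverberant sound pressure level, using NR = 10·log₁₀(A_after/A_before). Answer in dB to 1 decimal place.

Summing Sᵢαᵢ: 1.980 + 188.496 + 1.703 + 8.568 + 2.248 → A_before = 202.995 sabins.
Treatment contributes 386.5·0.78 = 301.470 sabins.
A_after = 202.995 + 301.470 = 504.465 sabins.
Reduction = 10 log₁₀(A_after/A_before) = 10 log₁₀(2.4851) = 4.0 dB.

4.0 dB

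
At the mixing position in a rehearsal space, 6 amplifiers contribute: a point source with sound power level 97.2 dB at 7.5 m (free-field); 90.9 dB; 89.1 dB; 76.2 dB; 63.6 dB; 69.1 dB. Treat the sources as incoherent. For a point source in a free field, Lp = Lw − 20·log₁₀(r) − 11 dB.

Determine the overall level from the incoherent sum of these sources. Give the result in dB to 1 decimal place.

Source at 7.5 m: Lp = 97.2 − 20·log₁₀(7.5) − 11 = 68.7 dB.
Σ 10^(Lᵢ/10) = 2.103e+09.
Combined level = 10 log₁₀(2.103e+09) = 93.2 dB.

93.2 dB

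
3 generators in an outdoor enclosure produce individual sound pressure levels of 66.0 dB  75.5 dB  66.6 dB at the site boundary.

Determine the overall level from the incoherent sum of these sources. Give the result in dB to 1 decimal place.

76.4 dB

Converting to relative power and adding: 10^(66.0/10) + 10^(75.5/10) + 10^(66.6/10) = 4.403e+07.
Combined level = 10 log₁₀(4.403e+07) = 76.4 dB.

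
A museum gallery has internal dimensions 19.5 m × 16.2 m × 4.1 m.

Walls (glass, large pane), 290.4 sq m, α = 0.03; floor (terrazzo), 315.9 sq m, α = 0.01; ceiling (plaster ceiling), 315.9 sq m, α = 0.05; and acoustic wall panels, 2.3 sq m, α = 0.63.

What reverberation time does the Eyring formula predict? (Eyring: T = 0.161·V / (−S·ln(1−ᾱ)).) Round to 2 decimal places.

Total surface area S = 290.4 + 315.9 + 315.9 + 2.3 = 924.5 sq m.
Σ(Sᵢαᵢ) = 290.4·0.03 + 315.9·0.01 + 315.9·0.05 + 2.3·0.63 = 29.115.
ᾱ = 29.115 / 924.5 = 0.0315.
−S·ln(1−ᾱ) = −924.5 × ln(1 − 0.0315) = 29.590.
V = 19.5 × 16.2 × 4.1 = 1295.19 m³.
RT60 = 0.161 × 1295.19 / 29.590 = 7.05 s.

7.05 s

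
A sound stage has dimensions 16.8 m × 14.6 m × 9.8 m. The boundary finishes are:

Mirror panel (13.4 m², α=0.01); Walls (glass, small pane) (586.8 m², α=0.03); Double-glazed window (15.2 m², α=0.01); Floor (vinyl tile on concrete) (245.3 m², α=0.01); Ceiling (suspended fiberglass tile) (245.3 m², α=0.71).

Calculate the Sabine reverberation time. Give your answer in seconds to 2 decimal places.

1.99 seconds

Total absorption A = 13.4*0.01 + 586.8*0.03 + 15.2*0.01 + 245.3*0.01 + 245.3*0.71
  = 0.134 + 17.604 + 0.152 + 2.453 + 174.163 = 194.506 m² sabins.
Room volume: 2403.744 m³.
RT60 = 0.161 · V / A = 0.161 × 2403.744 / 194.506 = 1.99 s.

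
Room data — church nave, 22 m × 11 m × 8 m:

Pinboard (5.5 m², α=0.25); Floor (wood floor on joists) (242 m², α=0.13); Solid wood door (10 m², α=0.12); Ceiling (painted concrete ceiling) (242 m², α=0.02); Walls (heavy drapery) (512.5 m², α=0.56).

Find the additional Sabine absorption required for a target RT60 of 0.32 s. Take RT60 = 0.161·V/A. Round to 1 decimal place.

648.2 sabins

Summing Sᵢαᵢ: 1.375 + 31.460 + 1.200 + 4.840 + 287.000 → A₁ = 325.875 sabins.
V = 1936 m³. Required absorption A₂ = 0.161 × 1936 / 0.32 = 974.050 sabins.
Shortfall: 974.050 − 325.875 = 648.2 sabins.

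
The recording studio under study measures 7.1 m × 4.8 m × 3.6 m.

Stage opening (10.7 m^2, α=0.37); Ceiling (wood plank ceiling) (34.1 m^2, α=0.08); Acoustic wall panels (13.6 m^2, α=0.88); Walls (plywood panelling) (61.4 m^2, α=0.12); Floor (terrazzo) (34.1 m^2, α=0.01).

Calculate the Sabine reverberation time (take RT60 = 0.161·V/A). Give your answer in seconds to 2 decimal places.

Total absorption A = 10.7*0.37 + 34.1*0.08 + 13.6*0.88 + 61.4*0.12 + 34.1*0.01
  = 3.959 + 2.728 + 11.968 + 7.368 + 0.341 = 26.364 m^2 sabins.
Room volume: 122.688 m³.
Sabine: RT60 = 0.161 × 122.688 / 26.364 = 0.75 s.

0.75 s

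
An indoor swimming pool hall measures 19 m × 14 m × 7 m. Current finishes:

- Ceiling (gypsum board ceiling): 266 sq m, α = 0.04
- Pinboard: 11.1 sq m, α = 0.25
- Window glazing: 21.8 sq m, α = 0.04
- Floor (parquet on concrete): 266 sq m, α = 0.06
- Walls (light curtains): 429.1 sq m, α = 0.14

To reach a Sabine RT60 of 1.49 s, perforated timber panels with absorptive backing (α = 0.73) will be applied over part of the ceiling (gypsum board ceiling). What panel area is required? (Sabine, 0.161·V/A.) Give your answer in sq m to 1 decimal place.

160.7

Equivalent absorption area: A₁ = 266*0.04 + 11.1*0.25 + 21.8*0.04 + 266*0.06 + 429.1*0.14 = 90.321 sq m.
V = 1862 m³. Target absorption A₂ = 0.161 × 1862 / 1.49 = 201.196 sabins.
ΔA needed = 201.196 − 90.321 = 110.875 sabins.
Net gain per sq m: Δα = 0.73 − 0.04 = 0.69.
Panel area = 110.875 / 0.69 = 160.7 sq m.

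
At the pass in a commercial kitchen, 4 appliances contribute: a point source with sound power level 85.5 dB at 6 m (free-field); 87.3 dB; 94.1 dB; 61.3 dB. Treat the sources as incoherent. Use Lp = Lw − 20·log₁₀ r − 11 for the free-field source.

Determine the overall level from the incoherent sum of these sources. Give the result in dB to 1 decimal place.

94.9 dB

Source at 6 m: Lp = 85.5 − 20·log₁₀(6) − 11 = 58.9 dB.
Converting to relative power and adding: 10^(58.9/10) + 10^(87.3/10) + 10^(94.1/10) + 10^(61.3/10) = 3.11e+09.
L_total = 10·log₁₀(3.11e+09) = 94.9 dB.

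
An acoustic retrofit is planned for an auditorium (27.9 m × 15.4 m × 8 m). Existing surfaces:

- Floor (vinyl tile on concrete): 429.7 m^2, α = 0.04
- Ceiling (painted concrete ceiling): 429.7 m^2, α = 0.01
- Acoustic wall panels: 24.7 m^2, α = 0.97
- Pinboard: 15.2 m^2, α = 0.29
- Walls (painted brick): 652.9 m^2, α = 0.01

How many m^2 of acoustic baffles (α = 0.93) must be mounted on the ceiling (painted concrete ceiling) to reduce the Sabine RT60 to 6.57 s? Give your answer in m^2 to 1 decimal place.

Equivalent absorption area: A₁ = 429.7·0.04 + 429.7·0.01 + 24.7·0.97 + 15.2·0.29 + 652.9·0.01 = 56.381 m^2.
V = 3437.28 m³. Target absorption A₂ = 0.161 × 3437.28 / 6.57 = 84.232 sabins.
Absorption to add: 84.232 − 56.381 = 27.851 sabins.
Net gain per m^2: Δα = 0.93 − 0.01 = 0.92.
Area = ΔA/Δα = 27.851/0.92 = 30.3 m^2.

30.3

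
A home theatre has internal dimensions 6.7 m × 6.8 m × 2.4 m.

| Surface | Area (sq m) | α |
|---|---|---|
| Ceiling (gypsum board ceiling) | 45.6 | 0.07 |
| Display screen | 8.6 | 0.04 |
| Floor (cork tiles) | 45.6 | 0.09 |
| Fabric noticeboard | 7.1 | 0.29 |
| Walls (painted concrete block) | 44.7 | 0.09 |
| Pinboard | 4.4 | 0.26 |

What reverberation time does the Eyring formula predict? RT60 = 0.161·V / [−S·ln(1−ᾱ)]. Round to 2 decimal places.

1.13 seconds

S = Σ Sᵢ = 156.0 sq m.
Σ(Sᵢαᵢ) = 45.6×0.07 + 8.6×0.04 + 45.6×0.09 + 7.1×0.29 + 44.7×0.09 + 4.4×0.26 = 14.866.
ᾱ = 14.866 / 156.0 = 0.0953.
−S·ln(1−ᾱ) = −156.0 × ln(1 − 0.0953) = 15.624.
V = 6.7 × 6.8 × 2.4 = 109.344 m³.
T = 0.161·V/[−S·ln(1−ᾱ)] = 0.161·109.344/15.624 = 1.13 s.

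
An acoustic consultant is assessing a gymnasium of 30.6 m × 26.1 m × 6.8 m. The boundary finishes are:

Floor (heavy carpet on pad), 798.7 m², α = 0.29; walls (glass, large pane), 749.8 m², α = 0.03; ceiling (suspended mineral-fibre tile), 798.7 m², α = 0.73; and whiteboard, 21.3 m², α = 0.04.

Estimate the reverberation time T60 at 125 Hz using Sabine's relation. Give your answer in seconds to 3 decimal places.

1.043 sec

A = Σ Sᵢαᵢ = 798.7·0.29 + 749.8·0.03 + 798.7·0.73 + 21.3·0.04 = 838.020 sabins.
V = 30.6·26.1·6.8 = 5430.888 m³.
T = 0.161 V/A = 0.161·5430.888/838.020 = 1.043 s.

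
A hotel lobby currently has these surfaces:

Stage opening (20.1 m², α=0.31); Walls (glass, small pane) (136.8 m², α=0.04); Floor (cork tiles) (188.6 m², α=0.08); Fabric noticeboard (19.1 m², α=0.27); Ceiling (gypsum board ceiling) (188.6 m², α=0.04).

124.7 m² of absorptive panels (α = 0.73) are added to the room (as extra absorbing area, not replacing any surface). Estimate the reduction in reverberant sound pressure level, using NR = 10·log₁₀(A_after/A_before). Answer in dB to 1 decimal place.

Equivalent absorption area: A_before = 20.1·0.31 + 136.8·0.04 + 188.6·0.08 + 19.1·0.27 + 188.6·0.04 = 39.492 m².
Treatment contributes 124.7·0.73 = 91.031 sabins.
New total A_after = 130.523 sabins.
Reduction = 10 log₁₀(A_after/A_before) = 10 log₁₀(3.3050) = 5.2 dB.

5.2 dB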